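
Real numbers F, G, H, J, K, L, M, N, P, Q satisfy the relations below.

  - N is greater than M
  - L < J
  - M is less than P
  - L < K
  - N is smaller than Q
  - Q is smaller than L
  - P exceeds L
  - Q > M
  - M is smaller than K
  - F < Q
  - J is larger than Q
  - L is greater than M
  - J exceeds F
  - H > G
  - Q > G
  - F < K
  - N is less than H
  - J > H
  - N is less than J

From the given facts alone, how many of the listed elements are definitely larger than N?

The elements the relations force above N are Q, L, H, P, J, K — no chain reaches any other.
That is 6.

6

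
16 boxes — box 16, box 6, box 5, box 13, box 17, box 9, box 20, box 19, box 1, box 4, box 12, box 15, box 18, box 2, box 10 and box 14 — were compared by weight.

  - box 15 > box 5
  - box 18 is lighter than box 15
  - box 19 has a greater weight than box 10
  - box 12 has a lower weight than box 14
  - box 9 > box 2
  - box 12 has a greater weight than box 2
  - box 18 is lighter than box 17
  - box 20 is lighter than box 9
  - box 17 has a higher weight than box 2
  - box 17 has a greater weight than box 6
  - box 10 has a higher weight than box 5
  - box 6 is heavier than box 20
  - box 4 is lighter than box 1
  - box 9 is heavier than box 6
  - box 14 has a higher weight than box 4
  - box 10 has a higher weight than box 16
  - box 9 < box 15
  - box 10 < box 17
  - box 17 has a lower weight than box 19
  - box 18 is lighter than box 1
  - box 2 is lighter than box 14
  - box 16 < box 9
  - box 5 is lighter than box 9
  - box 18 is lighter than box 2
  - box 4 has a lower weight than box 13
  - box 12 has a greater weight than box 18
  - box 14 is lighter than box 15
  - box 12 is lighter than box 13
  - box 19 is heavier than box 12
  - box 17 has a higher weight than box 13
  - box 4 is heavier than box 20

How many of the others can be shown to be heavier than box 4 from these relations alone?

Directly above box 4: box 13, box 14, box 1.
One step further: box 17, box 15 (5 so far).
One step further: box 19 (6 so far).
No other element is forced above box 4 by the given relations, so the count is 6.

6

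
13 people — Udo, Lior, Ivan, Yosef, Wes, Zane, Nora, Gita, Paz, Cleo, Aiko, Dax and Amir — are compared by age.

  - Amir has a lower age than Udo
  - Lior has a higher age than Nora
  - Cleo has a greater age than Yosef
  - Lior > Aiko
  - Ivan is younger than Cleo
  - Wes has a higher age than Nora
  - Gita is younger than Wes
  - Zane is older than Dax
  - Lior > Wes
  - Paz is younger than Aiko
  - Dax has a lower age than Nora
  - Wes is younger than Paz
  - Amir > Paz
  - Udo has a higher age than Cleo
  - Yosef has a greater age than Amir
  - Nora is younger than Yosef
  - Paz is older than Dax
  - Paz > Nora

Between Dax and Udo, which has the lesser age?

Dax < Nora and Nora < Wes give Dax < Wes.
Then Wes < Paz extends the chain to Paz.
With Paz < Amir: Dax < Nora < Wes < Paz < Amir.
With Amir < Yosef: Dax < Nora < Wes < Paz < Amir < Yosef.
Then Yosef < Cleo extends the chain to Cleo.
With Cleo < Udo: Dax < Nora < Wes < Paz < Amir < Yosef < Cleo < Udo.
So Dax < Udo; Dax is the younger of the two.

Dax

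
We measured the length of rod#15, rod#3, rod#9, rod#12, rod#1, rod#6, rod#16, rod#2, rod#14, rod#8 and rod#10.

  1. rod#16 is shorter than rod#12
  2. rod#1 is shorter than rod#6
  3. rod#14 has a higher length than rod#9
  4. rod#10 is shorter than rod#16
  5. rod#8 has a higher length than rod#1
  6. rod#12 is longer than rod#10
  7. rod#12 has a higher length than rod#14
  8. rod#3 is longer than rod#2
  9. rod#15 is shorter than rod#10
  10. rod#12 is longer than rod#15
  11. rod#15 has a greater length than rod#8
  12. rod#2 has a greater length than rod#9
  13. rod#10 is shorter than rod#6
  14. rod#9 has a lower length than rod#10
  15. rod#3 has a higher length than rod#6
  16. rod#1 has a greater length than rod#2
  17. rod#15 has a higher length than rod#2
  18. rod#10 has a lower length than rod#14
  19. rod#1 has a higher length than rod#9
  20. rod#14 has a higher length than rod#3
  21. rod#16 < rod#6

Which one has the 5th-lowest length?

rod#15

The consecutive relations fix a unique order: rod#9 < rod#2 < rod#1 < rod#8 < rod#15 < rod#10 < rod#16 < rod#6 < rod#3 < rod#14 < rod#12.
Counting 5 from the smallest end gives rod#15.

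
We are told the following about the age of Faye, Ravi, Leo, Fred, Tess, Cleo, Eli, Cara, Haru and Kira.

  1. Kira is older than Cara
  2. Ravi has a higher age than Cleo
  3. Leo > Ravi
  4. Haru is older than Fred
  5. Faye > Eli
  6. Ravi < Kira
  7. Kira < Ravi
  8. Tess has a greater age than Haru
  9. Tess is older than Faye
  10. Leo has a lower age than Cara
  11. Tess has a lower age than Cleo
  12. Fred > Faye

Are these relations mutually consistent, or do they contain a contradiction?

We have Kira < Ravi stated directly, yet also Ravi < Leo < Cara < Kira by chaining the others — so Ravi < Kira. Contradiction.

inconsistent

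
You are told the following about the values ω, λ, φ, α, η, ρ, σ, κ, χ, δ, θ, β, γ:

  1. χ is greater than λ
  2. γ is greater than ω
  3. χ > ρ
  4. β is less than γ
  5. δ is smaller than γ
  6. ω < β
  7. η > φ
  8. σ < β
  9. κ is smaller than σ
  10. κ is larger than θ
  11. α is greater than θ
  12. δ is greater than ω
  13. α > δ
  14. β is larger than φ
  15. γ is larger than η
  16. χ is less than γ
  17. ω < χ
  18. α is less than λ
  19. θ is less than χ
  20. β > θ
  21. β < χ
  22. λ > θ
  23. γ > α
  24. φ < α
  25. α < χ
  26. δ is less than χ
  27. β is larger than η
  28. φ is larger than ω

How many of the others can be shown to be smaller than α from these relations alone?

The elements the relations force below α are θ, ω, φ, δ — no chain reaches any other.
That is 4.

4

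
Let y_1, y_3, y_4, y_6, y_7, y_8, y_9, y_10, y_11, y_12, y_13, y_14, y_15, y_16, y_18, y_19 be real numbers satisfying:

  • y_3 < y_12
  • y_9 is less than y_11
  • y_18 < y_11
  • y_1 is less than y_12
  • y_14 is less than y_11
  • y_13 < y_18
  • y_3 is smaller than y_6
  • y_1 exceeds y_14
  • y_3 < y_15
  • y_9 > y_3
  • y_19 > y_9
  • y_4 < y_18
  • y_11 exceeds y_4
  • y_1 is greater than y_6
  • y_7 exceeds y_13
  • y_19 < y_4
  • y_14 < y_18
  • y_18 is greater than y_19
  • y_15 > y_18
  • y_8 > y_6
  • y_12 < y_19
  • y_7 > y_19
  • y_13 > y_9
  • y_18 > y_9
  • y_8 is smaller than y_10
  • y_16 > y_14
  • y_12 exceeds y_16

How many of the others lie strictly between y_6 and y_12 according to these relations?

The relations place y_6 below y_12. An element lies strictly between them when it is forced above y_6 and also forced below y_12.
Above y_6: {y_8, y_1, y_19, y_4, y_7, y_18, y_11, y_15, y_10}. Below y_12: {y_3, y_14, y_1, y_16}.
Intersection: {y_1} — 1.

1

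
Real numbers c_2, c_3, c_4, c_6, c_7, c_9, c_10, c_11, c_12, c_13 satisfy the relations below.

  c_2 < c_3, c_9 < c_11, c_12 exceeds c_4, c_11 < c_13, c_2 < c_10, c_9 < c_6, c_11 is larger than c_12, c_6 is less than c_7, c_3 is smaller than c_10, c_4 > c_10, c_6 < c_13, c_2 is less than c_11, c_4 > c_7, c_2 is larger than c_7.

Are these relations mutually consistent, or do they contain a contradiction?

consistent

The single ordering c_9 < c_6 < c_7 < c_2 < c_3 < c_10 < c_4 < c_12 < c_11 < c_13 satisfies every listed relation, so no contradiction arises.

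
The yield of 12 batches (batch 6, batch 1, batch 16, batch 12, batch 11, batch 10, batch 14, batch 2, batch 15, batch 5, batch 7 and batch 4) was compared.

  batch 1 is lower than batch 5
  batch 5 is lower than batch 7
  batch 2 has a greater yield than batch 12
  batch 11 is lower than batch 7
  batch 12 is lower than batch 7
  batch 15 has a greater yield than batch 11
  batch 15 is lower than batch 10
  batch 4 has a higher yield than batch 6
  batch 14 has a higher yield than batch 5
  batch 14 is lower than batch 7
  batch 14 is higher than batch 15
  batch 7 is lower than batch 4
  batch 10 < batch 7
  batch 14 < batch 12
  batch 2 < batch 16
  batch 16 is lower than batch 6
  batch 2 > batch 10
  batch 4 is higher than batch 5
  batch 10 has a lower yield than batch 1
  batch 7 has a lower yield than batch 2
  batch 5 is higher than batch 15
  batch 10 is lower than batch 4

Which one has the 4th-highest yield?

batch 2

Piecing the relations together gives one ordering: batch 11 < batch 15 < batch 10 < batch 1 < batch 5 < batch 14 < batch 12 < batch 7 < batch 2 < batch 16 < batch 6 < batch 4.
Counting 4 from the largest end gives batch 2.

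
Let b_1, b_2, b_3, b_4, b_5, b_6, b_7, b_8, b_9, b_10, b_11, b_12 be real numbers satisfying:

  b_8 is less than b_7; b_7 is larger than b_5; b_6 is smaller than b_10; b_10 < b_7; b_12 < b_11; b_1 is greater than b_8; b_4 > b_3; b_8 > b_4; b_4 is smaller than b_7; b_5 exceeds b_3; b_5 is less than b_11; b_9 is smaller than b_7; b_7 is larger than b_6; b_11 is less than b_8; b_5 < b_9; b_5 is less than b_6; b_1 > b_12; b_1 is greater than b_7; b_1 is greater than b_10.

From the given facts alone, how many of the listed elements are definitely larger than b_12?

From b_12 the given relations immediately reach b_11, b_1.
From those, b_8 — 3 in total.
From those, b_7 — 4 in total.
Nothing else is reachable above b_12; 4 in all.

4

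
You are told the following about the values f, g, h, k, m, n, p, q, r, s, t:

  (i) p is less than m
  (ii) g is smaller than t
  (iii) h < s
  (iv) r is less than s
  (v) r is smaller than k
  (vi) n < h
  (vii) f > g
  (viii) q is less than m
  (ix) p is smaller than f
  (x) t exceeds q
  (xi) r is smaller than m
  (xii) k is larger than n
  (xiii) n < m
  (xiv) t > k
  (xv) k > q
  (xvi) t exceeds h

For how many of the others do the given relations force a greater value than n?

Directly above n: k, m, h.
One step further: s, t (5 so far).
Nothing else is reachable above n; 5 in all.

5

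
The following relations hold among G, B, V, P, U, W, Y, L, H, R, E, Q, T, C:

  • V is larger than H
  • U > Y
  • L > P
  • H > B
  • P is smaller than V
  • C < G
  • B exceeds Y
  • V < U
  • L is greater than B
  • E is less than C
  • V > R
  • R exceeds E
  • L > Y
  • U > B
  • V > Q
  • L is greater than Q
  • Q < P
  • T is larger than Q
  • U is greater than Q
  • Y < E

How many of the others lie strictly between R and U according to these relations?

1

Chaining upward from R reaches: V.
Chaining downward from U reaches: Y, E, B, H, Q, P, V.
Strictly between R and U are those in both lists: V — 1 element.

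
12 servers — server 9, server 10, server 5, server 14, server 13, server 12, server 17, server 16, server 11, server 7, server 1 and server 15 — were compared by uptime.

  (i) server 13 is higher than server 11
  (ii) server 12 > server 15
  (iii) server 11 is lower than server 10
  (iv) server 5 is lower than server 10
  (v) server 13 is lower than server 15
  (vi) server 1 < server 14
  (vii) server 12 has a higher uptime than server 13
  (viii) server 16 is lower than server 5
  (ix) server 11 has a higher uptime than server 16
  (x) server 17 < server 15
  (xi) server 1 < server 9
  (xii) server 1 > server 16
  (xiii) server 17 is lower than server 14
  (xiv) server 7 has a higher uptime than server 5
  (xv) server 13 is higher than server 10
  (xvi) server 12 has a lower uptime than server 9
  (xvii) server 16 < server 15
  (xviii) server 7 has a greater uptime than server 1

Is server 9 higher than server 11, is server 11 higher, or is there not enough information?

server 9

The relevant relations are server 11 < server 10; server 10 < server 13; server 13 < server 15; server 15 < server 12; server 12 < server 9.
Together: server 11 < server 10 < server 13 < server 15 < server 12 < server 9.
So server 9 is higher.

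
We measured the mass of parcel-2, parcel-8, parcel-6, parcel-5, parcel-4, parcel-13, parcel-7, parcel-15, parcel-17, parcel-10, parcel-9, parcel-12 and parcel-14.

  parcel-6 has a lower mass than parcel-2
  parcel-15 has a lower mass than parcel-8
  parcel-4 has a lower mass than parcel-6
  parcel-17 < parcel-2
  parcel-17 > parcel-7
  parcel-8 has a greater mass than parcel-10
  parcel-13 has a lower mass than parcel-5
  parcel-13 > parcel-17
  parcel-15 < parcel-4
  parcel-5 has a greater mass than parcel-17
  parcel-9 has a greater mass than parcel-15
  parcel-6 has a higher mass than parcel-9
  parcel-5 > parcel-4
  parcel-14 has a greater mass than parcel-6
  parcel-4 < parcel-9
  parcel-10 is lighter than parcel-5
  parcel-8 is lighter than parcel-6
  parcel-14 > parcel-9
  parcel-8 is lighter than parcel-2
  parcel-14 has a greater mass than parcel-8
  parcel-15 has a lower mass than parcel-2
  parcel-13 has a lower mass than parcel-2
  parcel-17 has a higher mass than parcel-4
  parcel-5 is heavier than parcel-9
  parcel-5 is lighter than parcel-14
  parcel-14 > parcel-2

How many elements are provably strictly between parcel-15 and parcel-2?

6

The relations place parcel-15 below parcel-2. An element lies strictly between them when it is forced above parcel-15 and also forced below parcel-2.
Above parcel-15: {parcel-8, parcel-4, parcel-9, parcel-17, parcel-6, parcel-13, parcel-5, parcel-14}. Below parcel-2: {parcel-7, parcel-10, parcel-8, parcel-4, parcel-9, parcel-17, parcel-6, parcel-13}.
Intersection: {parcel-8, parcel-4, parcel-9, parcel-17, parcel-6, parcel-13} — 6.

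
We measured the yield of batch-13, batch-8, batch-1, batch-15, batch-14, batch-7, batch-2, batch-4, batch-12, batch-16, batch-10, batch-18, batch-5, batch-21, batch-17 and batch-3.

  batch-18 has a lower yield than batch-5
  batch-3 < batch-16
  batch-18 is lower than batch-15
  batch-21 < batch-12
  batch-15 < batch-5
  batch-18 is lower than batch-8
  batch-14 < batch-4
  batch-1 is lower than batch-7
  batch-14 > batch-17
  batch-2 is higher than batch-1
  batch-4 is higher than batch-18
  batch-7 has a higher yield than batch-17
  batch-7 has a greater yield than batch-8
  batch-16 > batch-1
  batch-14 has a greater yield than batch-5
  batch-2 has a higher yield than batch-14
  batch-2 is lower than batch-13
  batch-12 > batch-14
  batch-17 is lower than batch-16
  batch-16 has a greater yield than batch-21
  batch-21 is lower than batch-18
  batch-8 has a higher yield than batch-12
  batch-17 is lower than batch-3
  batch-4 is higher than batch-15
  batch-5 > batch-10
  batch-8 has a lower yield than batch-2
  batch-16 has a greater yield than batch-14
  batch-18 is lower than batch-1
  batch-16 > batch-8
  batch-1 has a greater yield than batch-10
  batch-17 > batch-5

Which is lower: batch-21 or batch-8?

Link the given pairs in sequence: batch-21 < batch-18; batch-18 < batch-15; batch-15 < batch-5; batch-5 < batch-17; batch-17 < batch-14; batch-14 < batch-12; batch-12 < batch-8.
Together: batch-21 < batch-18 < batch-15 < batch-5 < batch-17 < batch-14 < batch-12 < batch-8.
So batch-21 < batch-8; batch-21 is the lower of the two.

batch-21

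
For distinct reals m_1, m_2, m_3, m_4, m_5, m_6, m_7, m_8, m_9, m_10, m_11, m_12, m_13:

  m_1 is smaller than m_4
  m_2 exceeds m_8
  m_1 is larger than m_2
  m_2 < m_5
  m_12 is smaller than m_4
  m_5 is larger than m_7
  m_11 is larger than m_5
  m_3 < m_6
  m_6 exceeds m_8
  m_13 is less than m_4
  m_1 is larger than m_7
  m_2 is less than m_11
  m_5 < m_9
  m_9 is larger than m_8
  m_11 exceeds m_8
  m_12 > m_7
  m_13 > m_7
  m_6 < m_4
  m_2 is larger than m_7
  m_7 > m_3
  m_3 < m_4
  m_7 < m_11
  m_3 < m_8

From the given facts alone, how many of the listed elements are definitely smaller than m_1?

From m_1 the given relations immediately reach m_7, m_2.
From those, m_3, m_8 — 4 in total.
Nothing else is reachable below m_1; 4 in all.

4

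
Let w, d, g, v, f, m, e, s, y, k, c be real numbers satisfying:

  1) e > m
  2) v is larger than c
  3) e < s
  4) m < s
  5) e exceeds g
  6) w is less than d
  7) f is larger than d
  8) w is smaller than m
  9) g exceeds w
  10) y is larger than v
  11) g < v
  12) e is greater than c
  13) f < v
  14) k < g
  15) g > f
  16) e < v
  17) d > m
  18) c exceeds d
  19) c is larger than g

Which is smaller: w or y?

Chaining the given relations: w < m < d < f < g < c < e < v < y.
So w < y; w is the smaller of the two.

w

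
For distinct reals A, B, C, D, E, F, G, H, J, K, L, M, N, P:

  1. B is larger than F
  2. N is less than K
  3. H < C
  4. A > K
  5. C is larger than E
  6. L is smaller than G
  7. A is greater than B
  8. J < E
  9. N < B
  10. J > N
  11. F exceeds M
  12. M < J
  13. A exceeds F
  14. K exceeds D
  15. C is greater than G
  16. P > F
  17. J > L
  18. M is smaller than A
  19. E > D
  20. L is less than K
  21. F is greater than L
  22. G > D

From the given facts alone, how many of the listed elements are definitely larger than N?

Directly above N: B, J, K.
One step further: E, A (5 so far).
One step further: C (6 so far).
No other element is forced above N by the given relations, so the count is 6.

6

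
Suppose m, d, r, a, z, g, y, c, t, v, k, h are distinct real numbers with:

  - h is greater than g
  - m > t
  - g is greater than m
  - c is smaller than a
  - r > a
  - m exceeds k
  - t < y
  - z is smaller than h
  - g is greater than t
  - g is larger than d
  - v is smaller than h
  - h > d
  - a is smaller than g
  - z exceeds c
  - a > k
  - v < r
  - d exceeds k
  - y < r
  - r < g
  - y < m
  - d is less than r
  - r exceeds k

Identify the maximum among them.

h

t is not greatest since t < m; k is not greatest since k < d; v is not greatest since v < h; y is not greatest since y < m; m is not greatest since m < g; c is not greatest since c < a; d is not greatest since d < h; a is not greatest since a < g; z is not greatest since z < h; r is not greatest since r < g; g is not greatest since g < h.
Only h has nothing above it, so h is the maximum.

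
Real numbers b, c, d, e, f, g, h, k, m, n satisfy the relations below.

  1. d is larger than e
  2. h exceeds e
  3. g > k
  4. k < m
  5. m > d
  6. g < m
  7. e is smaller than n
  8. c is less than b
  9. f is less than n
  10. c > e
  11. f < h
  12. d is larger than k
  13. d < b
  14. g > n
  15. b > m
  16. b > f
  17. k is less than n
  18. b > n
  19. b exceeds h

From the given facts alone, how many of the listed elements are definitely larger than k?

The elements the relations force above k are d, n, g, m, b — no chain reaches any other.
That is 5.

5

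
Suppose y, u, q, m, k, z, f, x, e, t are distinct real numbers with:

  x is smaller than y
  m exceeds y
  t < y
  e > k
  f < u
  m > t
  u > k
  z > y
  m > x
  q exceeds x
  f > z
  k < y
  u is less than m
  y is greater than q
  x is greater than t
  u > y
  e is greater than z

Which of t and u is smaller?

t

t < x < q < y < z < f < u, by transitivity through x, q, y, z, f.
So t < u; t is the smaller of the two.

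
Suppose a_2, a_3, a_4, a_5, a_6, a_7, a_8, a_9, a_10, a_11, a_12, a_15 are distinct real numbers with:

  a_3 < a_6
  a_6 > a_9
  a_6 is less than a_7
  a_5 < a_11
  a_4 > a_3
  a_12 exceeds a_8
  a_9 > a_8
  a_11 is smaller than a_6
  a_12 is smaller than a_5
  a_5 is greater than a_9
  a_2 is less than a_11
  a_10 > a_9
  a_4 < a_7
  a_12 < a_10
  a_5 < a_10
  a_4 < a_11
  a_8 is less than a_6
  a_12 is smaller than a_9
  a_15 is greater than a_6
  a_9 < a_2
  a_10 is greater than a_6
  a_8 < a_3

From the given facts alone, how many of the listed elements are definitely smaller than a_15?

The elements the relations force below a_15 are a_8, a_12, a_3, a_9, a_4, a_2, a_5, a_11, a_6 — no chain reaches any other.
That is 9.

9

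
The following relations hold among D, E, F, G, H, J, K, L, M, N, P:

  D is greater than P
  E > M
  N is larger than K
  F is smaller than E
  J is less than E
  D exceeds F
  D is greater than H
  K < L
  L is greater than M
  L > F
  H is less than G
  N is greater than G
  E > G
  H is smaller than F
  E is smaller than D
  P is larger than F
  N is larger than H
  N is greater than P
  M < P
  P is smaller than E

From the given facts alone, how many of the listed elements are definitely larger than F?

5

Directly above F: P, L, E, D.
One step further: N (5 so far).
Nothing else is reachable above F; 5 in all.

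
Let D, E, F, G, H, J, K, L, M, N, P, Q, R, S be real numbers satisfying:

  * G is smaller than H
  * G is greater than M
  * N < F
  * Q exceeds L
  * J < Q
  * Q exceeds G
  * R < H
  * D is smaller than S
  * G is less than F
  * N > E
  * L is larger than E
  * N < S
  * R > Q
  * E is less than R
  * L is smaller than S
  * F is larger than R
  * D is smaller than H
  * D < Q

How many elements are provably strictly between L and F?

2

The relations place L below F. An element lies strictly between them when it is forced above L and also forced below F.
Above L: {S, Q, R, H}. Below F: {E, D, M, G, N, J, Q, R}.
Intersection: {Q, R} — 2.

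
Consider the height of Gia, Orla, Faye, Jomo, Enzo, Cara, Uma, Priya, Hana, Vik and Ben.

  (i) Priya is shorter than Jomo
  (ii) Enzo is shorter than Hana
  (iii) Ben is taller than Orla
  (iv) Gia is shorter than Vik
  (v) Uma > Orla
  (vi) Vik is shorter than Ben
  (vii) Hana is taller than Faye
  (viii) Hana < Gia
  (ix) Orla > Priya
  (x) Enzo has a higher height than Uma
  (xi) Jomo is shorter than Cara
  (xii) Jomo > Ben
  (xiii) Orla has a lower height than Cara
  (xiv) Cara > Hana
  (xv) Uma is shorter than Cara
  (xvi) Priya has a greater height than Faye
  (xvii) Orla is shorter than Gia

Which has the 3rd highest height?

Ben

Chaining the given pairs: Faye < Priya < Orla < Uma < Enzo < Hana < Gia < Vik < Ben < Jomo < Cara.
Counting 3 from the largest end gives Ben.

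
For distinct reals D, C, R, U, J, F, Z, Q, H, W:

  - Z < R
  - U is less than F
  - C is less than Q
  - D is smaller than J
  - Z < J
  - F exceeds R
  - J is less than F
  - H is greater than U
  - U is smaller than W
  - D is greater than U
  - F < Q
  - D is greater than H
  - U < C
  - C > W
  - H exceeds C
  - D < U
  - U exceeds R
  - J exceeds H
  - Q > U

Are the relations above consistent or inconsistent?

inconsistent

We have D < U stated directly, yet also U < W < C < H < D by chaining the others — so U < D. Contradiction.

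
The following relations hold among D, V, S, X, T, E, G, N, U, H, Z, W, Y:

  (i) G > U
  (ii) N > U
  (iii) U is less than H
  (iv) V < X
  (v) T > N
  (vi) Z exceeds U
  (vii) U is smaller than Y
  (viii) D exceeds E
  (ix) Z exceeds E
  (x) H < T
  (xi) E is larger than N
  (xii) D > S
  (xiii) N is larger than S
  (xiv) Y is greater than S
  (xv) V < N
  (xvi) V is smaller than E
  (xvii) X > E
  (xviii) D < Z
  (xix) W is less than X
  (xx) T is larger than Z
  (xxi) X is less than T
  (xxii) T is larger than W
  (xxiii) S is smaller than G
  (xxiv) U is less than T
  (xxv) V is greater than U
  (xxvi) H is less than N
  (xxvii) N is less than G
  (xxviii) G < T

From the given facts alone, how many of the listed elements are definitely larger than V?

The elements the relations force above V are N, G, E, X, D, Z, T — no chain reaches any other.
That is 7.

7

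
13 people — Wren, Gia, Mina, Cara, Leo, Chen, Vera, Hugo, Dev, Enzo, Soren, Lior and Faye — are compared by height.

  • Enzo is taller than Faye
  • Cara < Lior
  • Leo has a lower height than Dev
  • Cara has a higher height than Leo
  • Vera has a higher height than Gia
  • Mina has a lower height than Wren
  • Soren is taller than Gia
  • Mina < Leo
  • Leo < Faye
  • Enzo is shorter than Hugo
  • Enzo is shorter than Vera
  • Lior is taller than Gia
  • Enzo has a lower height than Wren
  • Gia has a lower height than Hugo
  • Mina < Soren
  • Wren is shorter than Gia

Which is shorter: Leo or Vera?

Leo < Faye and Faye < Enzo give Leo < Enzo.
Then Enzo < Wren extends the chain to Wren.
Then Wren < Gia extends the chain to Gia.
Then Gia < Vera extends the chain to Vera.
So Leo < Vera; Leo is the shorter of the two.

Leo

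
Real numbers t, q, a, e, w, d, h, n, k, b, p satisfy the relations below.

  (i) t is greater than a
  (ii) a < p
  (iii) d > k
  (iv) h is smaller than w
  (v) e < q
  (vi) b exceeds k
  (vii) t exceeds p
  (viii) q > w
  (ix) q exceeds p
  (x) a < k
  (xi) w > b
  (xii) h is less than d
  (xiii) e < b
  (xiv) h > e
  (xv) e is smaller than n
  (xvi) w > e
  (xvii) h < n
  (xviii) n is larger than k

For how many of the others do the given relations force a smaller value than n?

4

The elements the relations force below n are e, a, h, k — no chain reaches any other.
That is 4.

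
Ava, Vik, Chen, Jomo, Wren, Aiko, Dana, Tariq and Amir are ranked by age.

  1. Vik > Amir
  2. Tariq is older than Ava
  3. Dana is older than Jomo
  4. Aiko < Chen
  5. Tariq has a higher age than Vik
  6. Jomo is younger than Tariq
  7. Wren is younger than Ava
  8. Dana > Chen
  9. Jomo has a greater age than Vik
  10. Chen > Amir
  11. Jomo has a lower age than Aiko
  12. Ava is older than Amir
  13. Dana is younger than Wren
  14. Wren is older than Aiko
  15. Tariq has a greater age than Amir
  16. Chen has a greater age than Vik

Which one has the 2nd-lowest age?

The consecutive relations fix a unique order: Amir < Vik < Jomo < Aiko < Chen < Dana < Wren < Ava < Tariq.
Counting 2 from the smallest end gives Vik.

Vik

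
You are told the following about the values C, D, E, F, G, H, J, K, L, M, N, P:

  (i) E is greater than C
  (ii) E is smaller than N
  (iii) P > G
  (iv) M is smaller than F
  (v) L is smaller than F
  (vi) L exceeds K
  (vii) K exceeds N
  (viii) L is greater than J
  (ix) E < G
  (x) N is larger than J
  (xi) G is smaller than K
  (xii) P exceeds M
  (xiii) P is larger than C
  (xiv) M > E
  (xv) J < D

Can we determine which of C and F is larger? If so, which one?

C < E and E < G give C < G.
With G < K: C < E < G < K.
With K < L: C < E < G < K < L.
Then L < F extends the chain to F.
So F is larger.

F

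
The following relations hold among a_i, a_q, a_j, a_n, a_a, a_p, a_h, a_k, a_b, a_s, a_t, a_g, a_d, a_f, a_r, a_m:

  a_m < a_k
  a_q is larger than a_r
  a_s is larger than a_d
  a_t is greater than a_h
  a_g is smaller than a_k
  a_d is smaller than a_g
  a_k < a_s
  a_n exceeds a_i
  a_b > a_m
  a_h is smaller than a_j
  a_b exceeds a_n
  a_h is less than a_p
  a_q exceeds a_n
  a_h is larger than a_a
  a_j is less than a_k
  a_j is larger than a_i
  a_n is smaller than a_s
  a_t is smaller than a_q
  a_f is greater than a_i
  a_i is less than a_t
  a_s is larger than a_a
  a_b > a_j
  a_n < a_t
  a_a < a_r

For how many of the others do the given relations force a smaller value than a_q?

6

Directly below a_q: a_n, a_t, a_r.
One step further: a_i, a_a, a_h (6 so far).
No other element is forced below a_q by the given relations, so the count is 6.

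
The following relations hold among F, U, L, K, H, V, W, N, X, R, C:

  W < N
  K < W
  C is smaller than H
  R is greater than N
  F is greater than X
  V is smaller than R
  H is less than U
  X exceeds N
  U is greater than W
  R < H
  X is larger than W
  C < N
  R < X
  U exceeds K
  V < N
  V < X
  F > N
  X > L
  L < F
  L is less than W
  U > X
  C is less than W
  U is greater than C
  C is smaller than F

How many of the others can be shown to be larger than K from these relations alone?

The elements the relations force above K are W, N, R, H, X, U, F — no chain reaches any other.
That is 7.

7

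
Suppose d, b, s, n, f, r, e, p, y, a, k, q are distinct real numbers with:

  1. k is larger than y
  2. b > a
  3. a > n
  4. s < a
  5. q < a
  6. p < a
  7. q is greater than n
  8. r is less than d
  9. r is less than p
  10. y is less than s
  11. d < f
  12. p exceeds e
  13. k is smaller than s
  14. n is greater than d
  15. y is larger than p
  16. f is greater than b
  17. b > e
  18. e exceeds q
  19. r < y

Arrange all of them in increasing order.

The consecutive links are each given: r < d; d < n; n < q; q < e; e < p; p < y; y < k; k < s; s < a; a < b; b < f.

r < d < n < q < e < p < y < k < s < a < b < f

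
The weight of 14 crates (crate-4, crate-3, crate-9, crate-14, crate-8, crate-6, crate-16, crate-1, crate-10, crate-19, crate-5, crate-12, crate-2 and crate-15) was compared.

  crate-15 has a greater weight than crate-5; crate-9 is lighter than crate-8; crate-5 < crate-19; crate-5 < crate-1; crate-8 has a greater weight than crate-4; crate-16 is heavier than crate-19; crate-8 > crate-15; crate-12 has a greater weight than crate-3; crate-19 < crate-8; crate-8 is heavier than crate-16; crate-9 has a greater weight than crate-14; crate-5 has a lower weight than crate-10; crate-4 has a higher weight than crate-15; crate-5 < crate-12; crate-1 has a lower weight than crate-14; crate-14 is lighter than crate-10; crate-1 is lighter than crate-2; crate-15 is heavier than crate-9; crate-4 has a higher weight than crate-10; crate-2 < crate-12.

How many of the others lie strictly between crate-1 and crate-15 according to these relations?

2

The relations place crate-1 below crate-15. An element lies strictly between them when it is forced above crate-1 and also forced below crate-15.
Above crate-1: {crate-2, crate-14, crate-9, crate-12, crate-10, crate-4, crate-8}. Below crate-15: {crate-5, crate-14, crate-9}.
Intersection: {crate-14, crate-9} — 2.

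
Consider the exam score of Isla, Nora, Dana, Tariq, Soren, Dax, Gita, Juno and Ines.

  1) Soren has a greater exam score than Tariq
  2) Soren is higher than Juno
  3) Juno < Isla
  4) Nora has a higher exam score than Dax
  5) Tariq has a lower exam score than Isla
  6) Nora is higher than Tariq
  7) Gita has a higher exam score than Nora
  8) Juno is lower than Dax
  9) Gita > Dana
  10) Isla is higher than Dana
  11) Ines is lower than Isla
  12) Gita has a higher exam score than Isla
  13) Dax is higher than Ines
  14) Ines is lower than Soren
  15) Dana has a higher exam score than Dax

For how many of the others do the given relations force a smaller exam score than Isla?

The elements the relations force below Isla are Juno, Tariq, Ines, Dax, Dana — no chain reaches any other.
That is 5.

5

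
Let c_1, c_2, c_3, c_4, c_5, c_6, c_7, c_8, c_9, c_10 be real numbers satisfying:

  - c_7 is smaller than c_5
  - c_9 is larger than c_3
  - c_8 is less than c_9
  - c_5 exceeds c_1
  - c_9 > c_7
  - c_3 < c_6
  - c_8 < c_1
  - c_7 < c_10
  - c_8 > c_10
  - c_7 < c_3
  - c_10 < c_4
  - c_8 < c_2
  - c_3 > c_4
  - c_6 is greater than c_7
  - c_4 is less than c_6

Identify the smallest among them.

c_7

Chaining upward from c_7: directly above it, c_10, c_3, c_9, c_5, c_6; then c_8, c_4; then c_1, c_2.
That covers every other element, and nothing is given below c_7, so c_7 is the smallest.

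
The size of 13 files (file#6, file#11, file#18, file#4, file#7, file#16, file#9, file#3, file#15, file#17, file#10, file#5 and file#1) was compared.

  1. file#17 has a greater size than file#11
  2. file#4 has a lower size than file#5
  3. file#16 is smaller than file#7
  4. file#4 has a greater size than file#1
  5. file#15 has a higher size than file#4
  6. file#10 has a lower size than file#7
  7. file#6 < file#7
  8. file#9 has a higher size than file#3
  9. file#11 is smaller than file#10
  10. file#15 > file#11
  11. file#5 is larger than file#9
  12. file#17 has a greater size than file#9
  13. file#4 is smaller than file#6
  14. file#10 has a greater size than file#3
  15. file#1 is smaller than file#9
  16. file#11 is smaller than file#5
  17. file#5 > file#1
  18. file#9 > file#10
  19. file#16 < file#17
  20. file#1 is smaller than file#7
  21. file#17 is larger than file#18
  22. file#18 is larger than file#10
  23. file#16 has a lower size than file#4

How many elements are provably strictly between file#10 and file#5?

Chaining upward from file#10 reaches: file#18, file#9, file#17, file#7.
Chaining downward from file#5 reaches: file#3, file#16, file#1, file#4, file#11, file#9.
Strictly between file#10 and file#5 are those in both lists: file#9 — 1 element.

1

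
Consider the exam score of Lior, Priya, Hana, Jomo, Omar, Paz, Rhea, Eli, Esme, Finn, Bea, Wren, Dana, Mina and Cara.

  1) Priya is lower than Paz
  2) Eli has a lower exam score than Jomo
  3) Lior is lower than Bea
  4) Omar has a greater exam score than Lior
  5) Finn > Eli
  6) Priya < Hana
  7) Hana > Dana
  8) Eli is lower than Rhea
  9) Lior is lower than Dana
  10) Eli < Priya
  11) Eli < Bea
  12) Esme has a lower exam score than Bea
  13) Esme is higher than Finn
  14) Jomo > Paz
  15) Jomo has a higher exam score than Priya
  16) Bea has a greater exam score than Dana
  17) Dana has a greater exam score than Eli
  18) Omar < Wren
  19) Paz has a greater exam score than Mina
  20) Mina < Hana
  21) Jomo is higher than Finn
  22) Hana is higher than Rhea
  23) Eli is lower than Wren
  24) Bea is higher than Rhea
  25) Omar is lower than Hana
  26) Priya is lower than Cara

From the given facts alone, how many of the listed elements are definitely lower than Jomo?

5

The elements the relations force below Jomo are Eli, Finn, Priya, Mina, Paz — no chain reaches any other.
That is 5.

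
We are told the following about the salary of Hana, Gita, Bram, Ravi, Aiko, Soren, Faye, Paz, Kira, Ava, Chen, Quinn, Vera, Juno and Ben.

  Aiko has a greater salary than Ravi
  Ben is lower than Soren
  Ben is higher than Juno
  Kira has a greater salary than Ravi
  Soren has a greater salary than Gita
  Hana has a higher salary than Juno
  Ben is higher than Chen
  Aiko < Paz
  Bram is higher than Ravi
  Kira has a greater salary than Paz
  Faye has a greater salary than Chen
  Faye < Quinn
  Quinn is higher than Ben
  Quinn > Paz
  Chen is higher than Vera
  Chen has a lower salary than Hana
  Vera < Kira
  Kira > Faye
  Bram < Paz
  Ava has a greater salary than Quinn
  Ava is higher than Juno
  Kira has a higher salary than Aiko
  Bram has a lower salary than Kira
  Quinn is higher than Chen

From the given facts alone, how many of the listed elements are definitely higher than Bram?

4

The elements the relations force above Bram are Paz, Quinn, Ava, Kira — no chain reaches any other.
That is 4.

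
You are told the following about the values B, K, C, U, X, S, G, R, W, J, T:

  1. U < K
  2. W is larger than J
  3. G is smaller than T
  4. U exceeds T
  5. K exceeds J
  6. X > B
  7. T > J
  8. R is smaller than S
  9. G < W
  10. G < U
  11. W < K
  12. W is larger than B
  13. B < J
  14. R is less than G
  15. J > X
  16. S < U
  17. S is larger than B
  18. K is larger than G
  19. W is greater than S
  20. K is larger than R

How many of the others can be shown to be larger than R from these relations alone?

The elements the relations force above R are G, S, W, T, U, K — no chain reaches any other.
That is 6.

6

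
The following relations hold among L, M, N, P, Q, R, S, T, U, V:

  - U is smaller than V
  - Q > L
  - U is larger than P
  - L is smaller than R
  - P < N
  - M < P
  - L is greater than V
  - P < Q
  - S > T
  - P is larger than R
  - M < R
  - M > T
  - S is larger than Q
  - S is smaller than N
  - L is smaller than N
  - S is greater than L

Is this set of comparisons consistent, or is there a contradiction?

inconsistent

We have L < R stated directly, yet also R < P < U < V < L by chaining the others — so R < L. Contradiction.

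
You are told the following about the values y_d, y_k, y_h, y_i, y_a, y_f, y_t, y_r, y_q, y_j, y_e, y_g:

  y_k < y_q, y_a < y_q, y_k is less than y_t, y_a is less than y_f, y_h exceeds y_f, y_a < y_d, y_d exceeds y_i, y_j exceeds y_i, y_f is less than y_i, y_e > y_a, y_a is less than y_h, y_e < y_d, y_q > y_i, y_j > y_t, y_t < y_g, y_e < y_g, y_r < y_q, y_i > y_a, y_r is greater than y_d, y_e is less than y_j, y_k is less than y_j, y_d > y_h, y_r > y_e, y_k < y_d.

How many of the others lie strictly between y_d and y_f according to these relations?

2

Chaining upward from y_f reaches: y_h, y_i, y_r, y_j, y_q.
Chaining downward from y_d reaches: y_a, y_k, y_h, y_e, y_i.
Strictly between y_f and y_d are those in both lists: y_h, y_i — 2 elements.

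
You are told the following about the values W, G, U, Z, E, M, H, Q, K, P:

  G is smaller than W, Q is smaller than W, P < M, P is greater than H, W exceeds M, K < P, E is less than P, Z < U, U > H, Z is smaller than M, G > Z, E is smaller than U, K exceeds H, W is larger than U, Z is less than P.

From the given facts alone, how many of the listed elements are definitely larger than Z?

5

Directly above Z: G, U, P, M.
One step further: W (5 so far).
No other element is forced above Z by the given relations, so the count is 5.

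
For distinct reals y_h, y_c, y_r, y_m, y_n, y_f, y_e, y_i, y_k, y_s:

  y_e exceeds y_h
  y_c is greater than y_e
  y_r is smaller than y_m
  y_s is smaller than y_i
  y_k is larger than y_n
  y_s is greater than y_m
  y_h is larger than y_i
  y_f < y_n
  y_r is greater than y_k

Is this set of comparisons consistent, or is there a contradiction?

consistent

Every relation is compatible with y_f < y_n < y_k < y_r < y_m < y_s < y_i < y_h < y_e < y_c; the set is consistent.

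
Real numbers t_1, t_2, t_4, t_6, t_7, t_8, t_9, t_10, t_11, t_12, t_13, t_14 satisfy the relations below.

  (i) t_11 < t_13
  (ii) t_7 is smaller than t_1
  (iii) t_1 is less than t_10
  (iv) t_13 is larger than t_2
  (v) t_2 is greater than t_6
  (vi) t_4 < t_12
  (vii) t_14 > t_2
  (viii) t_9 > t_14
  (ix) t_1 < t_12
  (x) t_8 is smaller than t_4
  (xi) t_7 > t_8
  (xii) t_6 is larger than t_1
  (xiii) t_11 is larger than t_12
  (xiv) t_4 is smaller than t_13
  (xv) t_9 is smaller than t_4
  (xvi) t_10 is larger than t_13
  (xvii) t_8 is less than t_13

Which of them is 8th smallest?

t_4

Chaining the given pairs: t_8 < t_7 < t_1 < t_6 < t_2 < t_14 < t_9 < t_4 < t_12 < t_11 < t_13 < t_10.
Counting 8 from the smallest end gives t_4.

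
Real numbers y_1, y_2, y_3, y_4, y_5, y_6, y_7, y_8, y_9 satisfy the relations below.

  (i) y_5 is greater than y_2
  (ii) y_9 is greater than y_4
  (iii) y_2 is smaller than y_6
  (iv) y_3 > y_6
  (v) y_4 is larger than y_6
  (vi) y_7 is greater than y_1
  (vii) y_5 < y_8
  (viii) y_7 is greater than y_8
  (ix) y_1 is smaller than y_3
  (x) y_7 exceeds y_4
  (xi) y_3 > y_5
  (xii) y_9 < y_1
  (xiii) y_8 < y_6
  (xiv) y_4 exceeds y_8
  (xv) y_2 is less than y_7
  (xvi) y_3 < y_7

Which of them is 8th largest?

Chaining the given pairs: y_2 < y_5 < y_8 < y_6 < y_4 < y_9 < y_1 < y_3 < y_7.
The 8th largest is y_5.

y_5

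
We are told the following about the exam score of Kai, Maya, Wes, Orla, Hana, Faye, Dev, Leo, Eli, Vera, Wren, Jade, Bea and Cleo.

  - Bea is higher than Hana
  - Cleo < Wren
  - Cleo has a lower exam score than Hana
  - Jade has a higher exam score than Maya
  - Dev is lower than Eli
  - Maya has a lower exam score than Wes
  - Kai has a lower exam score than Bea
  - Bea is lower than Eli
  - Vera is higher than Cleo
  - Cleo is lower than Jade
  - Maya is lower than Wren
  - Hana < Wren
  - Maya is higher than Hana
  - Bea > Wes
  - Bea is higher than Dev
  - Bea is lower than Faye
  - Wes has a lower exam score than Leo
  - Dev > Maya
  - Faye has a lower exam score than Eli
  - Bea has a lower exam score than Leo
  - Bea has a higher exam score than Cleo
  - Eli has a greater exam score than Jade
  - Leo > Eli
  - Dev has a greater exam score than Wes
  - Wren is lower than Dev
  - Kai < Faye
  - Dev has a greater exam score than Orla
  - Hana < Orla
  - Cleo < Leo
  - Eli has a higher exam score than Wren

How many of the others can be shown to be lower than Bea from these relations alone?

8

Directly below Bea: Cleo, Hana, Kai, Wes, Dev.
One step further: Maya, Orla, Wren (8 so far).
Nothing else is reachable below Bea; 8 in all.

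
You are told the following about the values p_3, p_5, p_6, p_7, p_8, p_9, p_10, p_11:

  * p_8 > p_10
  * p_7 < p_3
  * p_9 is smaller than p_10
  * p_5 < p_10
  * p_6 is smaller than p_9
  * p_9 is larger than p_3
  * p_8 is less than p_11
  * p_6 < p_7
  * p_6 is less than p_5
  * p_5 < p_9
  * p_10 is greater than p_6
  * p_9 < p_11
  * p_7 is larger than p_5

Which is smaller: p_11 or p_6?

p_6

The relevant relations are p_6 < p_5; p_5 < p_7; p_7 < p_3; p_3 < p_9; p_9 < p_10; p_10 < p_8; p_8 < p_11.
Together: p_6 < p_5 < p_7 < p_3 < p_9 < p_10 < p_8 < p_11.
So p_6 < p_11; p_6 is the smaller of the two.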